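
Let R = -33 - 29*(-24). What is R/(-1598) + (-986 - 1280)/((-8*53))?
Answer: 49117/9964 ≈ 4.9294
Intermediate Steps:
R = 663 (R = -33 + 696 = 663)
R/(-1598) + (-986 - 1280)/((-8*53)) = 663/(-1598) + (-986 - 1280)/((-8*53)) = 663*(-1/1598) - 2266/(-424) = -39/94 - 2266*(-1/424) = -39/94 + 1133/212 = 49117/9964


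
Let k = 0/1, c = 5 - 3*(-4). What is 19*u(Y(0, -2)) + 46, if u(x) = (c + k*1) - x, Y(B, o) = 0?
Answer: 369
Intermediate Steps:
c = 17 (c = 5 + 12 = 17)
k = 0 (k = 0*1 = 0)
u(x) = 17 - x (u(x) = (17 + 0*1) - x = (17 + 0) - x = 17 - x)
19*u(Y(0, -2)) + 46 = 19*(17 - 1*0) + 46 = 19*(17 + 0) + 46 = 19*17 + 46 = 323 + 46 = 369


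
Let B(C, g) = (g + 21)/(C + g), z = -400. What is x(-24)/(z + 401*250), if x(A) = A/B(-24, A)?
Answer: -192/49925 ≈ -0.0038458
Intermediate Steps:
B(C, g) = (21 + g)/(C + g)
x(A) = A*(-24 + A)/(21 + A) (x(A) = A/(((21 + A)/(-24 + A))) = A*((-24 + A)/(21 + A)) = A*(-24 + A)/(21 + A))
x(-24)/(z + 401*250) = (-24*(-24 - 24)/(21 - 24))/(-400 + 401*250) = (-24*(-48)/(-3))/(-400 + 100250) = -24*(-1/3)*(-48)/99850 = -384*1/99850 = -192/49925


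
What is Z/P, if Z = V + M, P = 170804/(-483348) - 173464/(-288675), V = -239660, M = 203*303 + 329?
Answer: -2067632475672150/2878052731 ≈ -7.1841e+5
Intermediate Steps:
M = 61838 (M = 61509 + 329 = 61838)
P = 2878052731/11627540325 (P = 170804*(-1/483348) - 173464*(-1/288675) = -42701/120837 + 173464/288675 = 2878052731/11627540325 ≈ 0.24752)
Z = -177822 (Z = -239660 + 61838 = -177822)
Z/P = -177822/2878052731/11627540325 = -177822*11627540325/2878052731 = -2067632475672150/2878052731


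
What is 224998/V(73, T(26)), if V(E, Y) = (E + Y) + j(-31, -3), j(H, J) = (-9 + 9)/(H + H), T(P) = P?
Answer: 224998/99 ≈ 2272.7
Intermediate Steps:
j(H, J) = 0 (j(H, J) = 0/((2*H)) = 0*(1/(2*H)) = 0)
V(E, Y) = E + Y (V(E, Y) = (E + Y) + 0 = E + Y)
224998/V(73, T(26)) = 224998/(73 + 26) = 224998/99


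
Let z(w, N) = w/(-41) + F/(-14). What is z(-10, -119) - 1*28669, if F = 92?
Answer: -8229819/287 ≈ -28675.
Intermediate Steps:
z(w, N) = -46/7 - w/41 (z(w, N) = w/(-41) + 92/(-14) = w*(-1/41) + 92*(-1/14) = -w/41 - 46/7 = -46/7 - w/41)
z(-10, -119) - 1*28669 = (-46/7 - 1/41*(-10)) - 1*28669 = (-46/7 + 10/41) - 28669 = -1816/287 - 28669 = -8229819/287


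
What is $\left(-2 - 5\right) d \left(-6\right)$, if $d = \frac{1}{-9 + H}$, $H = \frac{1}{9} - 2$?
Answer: $- \frac{27}{7} \approx -3.8571$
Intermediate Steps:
$H = - \frac{17}{9}$ ($H = \frac{1}{9} - 2 = - \frac{17}{9} \approx -1.8889$)
$d = - \frac{9}{98}$ ($d = \frac{1}{-9 - \frac{17}{9}} = \frac{1}{- \frac{98}{9}} = - \frac{9}{98} \approx -0.091837$)
$\left(-2 - 5\right) d \left(-6\right) = \left(-2 - 5\right) \left(- \frac{9}{98}\right) \left(-6\right) = \left(-7\right) \left(- \frac{9}{98}\right) \left(-6\right) = \frac{9}{14} \left(-6\right) = - \frac{27}{7}$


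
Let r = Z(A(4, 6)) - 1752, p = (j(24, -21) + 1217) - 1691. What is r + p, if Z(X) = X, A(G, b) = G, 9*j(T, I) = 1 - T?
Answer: -20021/9 ≈ -2224.6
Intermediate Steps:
j(T, I) = ⅑ - T/9 (j(T, I) = (1 - T)/9 = ⅑ - T/9)
p = -4289/9 (p = ((⅑ - ⅑*24) + 1217) - 1691 = ((⅑ - 8/3) + 1217) - 1691 = (-23/9 + 1217) - 1691 = 10930/9 - 1691 = -4289/9 ≈ -476.56)
r = -1748 (r = 4 - 1752 = -1748)
r + p = -1748 - 4289/9 = -20021/9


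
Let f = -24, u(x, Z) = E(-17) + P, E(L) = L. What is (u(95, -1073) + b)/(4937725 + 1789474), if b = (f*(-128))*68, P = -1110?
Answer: 207769/6727199 ≈ 0.030885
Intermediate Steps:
u(x, Z) = -1127 (u(x, Z) = -17 - 1110 = -1127)
b = 208896 (b = -24*(-128)*68 = 3072*68 = 208896)
(u(95, -1073) + b)/(4937725 + 1789474) = (-1127 + 208896)/(4937725 + 1789474) = 207769/6727199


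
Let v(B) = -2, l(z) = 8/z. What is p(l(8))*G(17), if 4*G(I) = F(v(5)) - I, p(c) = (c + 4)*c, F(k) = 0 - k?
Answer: -75/4 ≈ -18.750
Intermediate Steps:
F(k) = -k
p(c) = c*(4 + c) (p(c) = (4 + c)*c = c*(4 + c))
G(I) = ½ - I/4 (G(I) = (-1*(-2) - I)/4 = (2 - I)/4 = ½ - I/4)
p(l(8))*G(17) = ((8/8)*(4 + 8/8))*(½ - ¼*17) = ((8*(⅛))*(4 + 8*(⅛)))*(½ - 17/4) = (1*(4 + 1))*(-15/4) = (1*5)*(-15/4) = 5*(-15/4) = -75/4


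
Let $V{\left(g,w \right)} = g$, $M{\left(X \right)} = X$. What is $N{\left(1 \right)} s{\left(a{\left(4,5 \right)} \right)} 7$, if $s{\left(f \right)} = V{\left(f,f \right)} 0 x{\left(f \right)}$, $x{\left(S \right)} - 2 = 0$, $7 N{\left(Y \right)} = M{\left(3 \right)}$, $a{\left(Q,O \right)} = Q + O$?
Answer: $0$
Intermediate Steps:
$a{\left(Q,O \right)} = O + Q$
$N{\left(Y \right)} = \frac{3}{7}$ ($N{\left(Y \right)} = \frac{1}{7} \cdot 3 = \frac{3}{7}$)
$x{\left(S \right)} = 2$ ($x{\left(S \right)} = 2 + 0 = 2$)
$s{\left(f \right)} = 0$ ($s{\left(f \right)} = f 0 \cdot 2 = 0 \cdot 2 = 0$)
$N{\left(1 \right)} s{\left(a{\left(4,5 \right)} \right)} 7 = \frac{3}{7} \cdot 0 \cdot 7 = 0 \cdot 7 = 0$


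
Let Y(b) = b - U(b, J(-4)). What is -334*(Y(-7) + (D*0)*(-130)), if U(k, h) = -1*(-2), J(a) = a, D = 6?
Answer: 3006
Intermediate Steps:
U(k, h) = 2
Y(b) = -2 + b (Y(b) = b - 1*2 = b - 2 = -2 + b)
-334*(Y(-7) + (D*0)*(-130)) = -334*((-2 - 7) + (6*0)*(-130)) = -334*(-9 + 0*(-130)) = -334*(-9 + 0) = -334*(-9) = 3006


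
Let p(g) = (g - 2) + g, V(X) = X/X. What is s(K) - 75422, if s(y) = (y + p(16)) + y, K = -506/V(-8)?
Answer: -76404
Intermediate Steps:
V(X) = 1
K = -506 (K = -506/1 = -506*1 = -506)
p(g) = -2 + 2*g (p(g) = (-2 + g) + g = -2 + 2*g)
s(y) = 30 + 2*y (s(y) = (y + (-2 + 2*16)) + y = (y + (-2 + 32)) + y = (y + 30) + y = (30 + y) + y = 30 + 2*y)
s(K) - 75422 = (30 + 2*(-506)) - 75422 = (30 - 1012) - 75422 = -982 - 75422 = -76404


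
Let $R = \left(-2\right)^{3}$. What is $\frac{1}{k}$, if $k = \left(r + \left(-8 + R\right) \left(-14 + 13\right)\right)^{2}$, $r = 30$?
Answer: $\frac{1}{2116} \approx 0.00047259$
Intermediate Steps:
$R = -8$
$k = 2116$ ($k = \left(30 + \left(-8 - 8\right) \left(-14 + 13\right)\right)^{2} = \left(30 - -16\right)^{2} = \left(30 + 16\right)^{2} = 46^{2} = 2116$)
$\frac{1}{k} = \frac{1}{2116}$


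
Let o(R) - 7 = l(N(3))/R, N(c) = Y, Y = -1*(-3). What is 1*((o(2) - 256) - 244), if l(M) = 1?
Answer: -985/2 ≈ -492.50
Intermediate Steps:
Y = 3
N(c) = 3
o(R) = 7 + 1/R
1*((o(2) - 256) - 244) = 1*(((7 + 1/2) - 256) - 244) = 1*(((7 + ½) - 256) - 244) = 1*((15/2 - 256) - 244) = 1*(-497/2 - 244) = 1*(-985/2) = -985/2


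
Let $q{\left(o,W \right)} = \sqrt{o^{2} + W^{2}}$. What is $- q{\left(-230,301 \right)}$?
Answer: $- \sqrt{143501} \approx -378.82$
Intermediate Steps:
$q{\left(o,W \right)} = \sqrt{W^{2} + o^{2}}$
$- q{\left(-230,301 \right)} = - \sqrt{301^{2} + \left(-230\right)^{2}} = - \sqrt{90601 + 52900} = - \sqrt{143501}$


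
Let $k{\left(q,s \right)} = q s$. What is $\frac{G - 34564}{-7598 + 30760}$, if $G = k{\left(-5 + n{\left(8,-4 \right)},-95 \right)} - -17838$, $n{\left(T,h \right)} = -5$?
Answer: $- \frac{7888}{11581} \approx -0.68112$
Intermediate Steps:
$G = 18788$ ($G = \left(-5 - 5\right) \left(-95\right) - -17838 = \left(-10\right) \left(-95\right) + 17838 = 950 + 17838 = 18788$)
$\frac{G - 34564}{-7598 + 30760} = \frac{18788 - 34564}{-7598 + 30760} = - \frac{15776}{23162} = \left(-15776\right) \frac{1}{23162} = - \frac{7888}{11581}$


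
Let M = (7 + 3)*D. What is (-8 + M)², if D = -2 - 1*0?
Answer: 784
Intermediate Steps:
D = -2 (D = -2 + 0 = -2)
M = -20 (M = (7 + 3)*(-2) = 10*(-2) = -20)
(-8 + M)² = (-8 - 20)² = (-28)² = 784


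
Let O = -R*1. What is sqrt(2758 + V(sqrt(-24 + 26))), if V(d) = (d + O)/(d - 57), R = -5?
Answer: sqrt(157201 - 2759*sqrt(2))/sqrt(57 - sqrt(2)) ≈ 52.516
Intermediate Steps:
O = 5 (O = -1*(-5)*1 = 5*1 = 5)
V(d) = (5 + d)/(-57 + d) (V(d) = (d + 5)/(d - 57) = (5 + d)/(-57 + d))
sqrt(2758 + V(sqrt(-24 + 26))) = sqrt(2758 + (5 + sqrt(-24 + 26))/(-57 + sqrt(-24 + 26))) = sqrt(2758 + (5 + sqrt(2))/(-57 + sqrt(2)))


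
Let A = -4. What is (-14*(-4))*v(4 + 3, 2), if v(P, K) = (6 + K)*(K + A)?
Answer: -896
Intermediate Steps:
v(P, K) = (-4 + K)*(6 + K) (v(P, K) = (6 + K)*(K - 4) = (6 + K)*(-4 + K) = (-4 + K)*(6 + K))
(-14*(-4))*v(4 + 3, 2) = (-14*(-4))*(-24 + 2² + 2*2) = 56*(-24 + 4 + 4) = 56*(-16) = -896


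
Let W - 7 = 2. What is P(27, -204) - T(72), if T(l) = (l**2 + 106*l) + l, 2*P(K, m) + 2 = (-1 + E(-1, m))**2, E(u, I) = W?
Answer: -12857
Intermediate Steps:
W = 9 (W = 7 + 2 = 9)
E(u, I) = 9
P(K, m) = 31 (P(K, m) = -1 + (-1 + 9)**2/2 = -1 + (1/2)*8**2 = -1 + (1/2)*64 = -1 + 32 = 31)
T(l) = l**2 + 107*l
P(27, -204) - T(72) = 31 - 72*(107 + 72) = 31 - 72*179 = 31 - 1*12888 = 31 - 12888 = -12857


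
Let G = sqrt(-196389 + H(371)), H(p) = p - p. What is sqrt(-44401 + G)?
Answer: sqrt(-44401 + 3*I*sqrt(21821)) ≈ 1.052 + 210.72*I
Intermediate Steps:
H(p) = 0
G = 3*I*sqrt(21821) (G = sqrt(-196389 + 0) = sqrt(-196389) = 3*I*sqrt(21821) ≈ 443.16*I)
sqrt(-44401 + G) = sqrt(-44401 + 3*I*sqrt(21821))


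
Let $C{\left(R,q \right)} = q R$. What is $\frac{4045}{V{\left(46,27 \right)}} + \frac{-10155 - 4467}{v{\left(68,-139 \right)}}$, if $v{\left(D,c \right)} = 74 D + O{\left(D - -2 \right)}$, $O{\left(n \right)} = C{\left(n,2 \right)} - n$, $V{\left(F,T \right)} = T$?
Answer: $\frac{10121398}{68877} \approx 146.95$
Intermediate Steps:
$C{\left(R,q \right)} = R q$
$O{\left(n \right)} = n$ ($O{\left(n \right)} = n 2 - n = 2 n - n = n$)
$v{\left(D,c \right)} = 2 + 75 D$ ($v{\left(D,c \right)} = 74 D + \left(D - -2\right) = 74 D + \left(D + 2\right) = 74 D + \left(2 + D\right) = 2 + 75 D$)
$\frac{4045}{V{\left(46,27 \right)}} + \frac{-10155 - 4467}{v{\left(68,-139 \right)}} = \frac{4045}{27} + \frac{-10155 - 4467}{2 + 75 \cdot 68} = 4045 \cdot \frac{1}{27} + \frac{-10155 - 4467}{2 + 5100} = \frac{4045}{27} - \frac{14622}{5102} = \frac{4045}{27} - \frac{7311}{2551} = \frac{10121398}{68877}$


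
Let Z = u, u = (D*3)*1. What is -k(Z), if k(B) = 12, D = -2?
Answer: -12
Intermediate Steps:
u = -6 (u = -2*3*1 = -6*1 = -6)
Z = -6
-k(Z) = -1*12 = -12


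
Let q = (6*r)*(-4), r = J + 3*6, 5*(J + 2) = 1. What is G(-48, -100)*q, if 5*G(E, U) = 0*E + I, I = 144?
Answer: -279936/25 ≈ -11197.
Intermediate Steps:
J = -9/5 (J = -2 + (⅕)*1 = -2 + ⅕ = -9/5 ≈ -1.8000)
G(E, U) = 144/5 (G(E, U) = (0*E + 144)/5 = (0 + 144)/5 = (⅕)*144 = 144/5)
r = 81/5 (r = -9/5 + 3*6 = -9/5 + 18 = 81/5 ≈ 16.200)
q = -1944/5 (q = (6*(81/5))*(-4) = (486/5)*(-4) = -1944/5 ≈ -388.80)
G(-48, -100)*q = (144/5)*(-1944/5) = -279936/25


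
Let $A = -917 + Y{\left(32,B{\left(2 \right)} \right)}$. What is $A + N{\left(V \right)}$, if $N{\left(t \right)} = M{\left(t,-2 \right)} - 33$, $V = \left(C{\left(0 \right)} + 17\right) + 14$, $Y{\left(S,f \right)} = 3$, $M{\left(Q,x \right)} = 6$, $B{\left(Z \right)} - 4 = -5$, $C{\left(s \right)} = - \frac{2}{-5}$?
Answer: $-941$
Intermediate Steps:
$C{\left(s \right)} = \frac{2}{5}$ ($C{\left(s \right)} = \left(-2\right) \left(- \frac{1}{5}\right) = \frac{2}{5}$)
$B{\left(Z \right)} = -1$ ($B{\left(Z \right)} = 4 - 5 = -1$)
$V = \frac{157}{5}$ ($V = \left(\frac{2}{5} + 17\right) + 14 = \frac{87}{5} + 14 = \frac{157}{5} \approx 31.4$)
$N{\left(t \right)} = -27$ ($N{\left(t \right)} = 6 - 33 = -27$)
$A = -914$ ($A = -917 + 3 = -914$)
$A + N{\left(V \right)} = -914 - 27 = -941$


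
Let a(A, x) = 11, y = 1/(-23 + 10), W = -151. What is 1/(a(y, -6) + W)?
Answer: -1/140 ≈ -0.0071429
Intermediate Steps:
y = -1/13 (y = 1/(-13) = -1/13 ≈ -0.076923)
1/(a(y, -6) + W) = 1/(11 - 151) = 1/(-140) = -1/140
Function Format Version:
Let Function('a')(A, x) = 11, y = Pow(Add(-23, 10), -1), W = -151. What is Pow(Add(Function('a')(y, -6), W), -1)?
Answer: Rational(-1, 140) ≈ -0.0071429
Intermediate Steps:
y = Rational(-1, 13) (y = Pow(-13, -1) = Rational(-1, 13) ≈ -0.076923)
Pow(Add(Function('a')(y, -6), W), -1) = Pow(Add(11, -151), -1) = Pow(-140, -1) = Rational(-1, 140)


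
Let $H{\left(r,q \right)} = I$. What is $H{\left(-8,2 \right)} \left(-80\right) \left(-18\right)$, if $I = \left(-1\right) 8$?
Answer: $-11520$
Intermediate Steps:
$I = -8$
$H{\left(r,q \right)} = -8$
$H{\left(-8,2 \right)} \left(-80\right) \left(-18\right) = \left(-8\right) \left(-80\right) \left(-18\right) = 640 \left(-18\right) = -11520$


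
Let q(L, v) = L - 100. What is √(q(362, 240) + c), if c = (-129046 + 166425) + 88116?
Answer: 3*√13973 ≈ 354.62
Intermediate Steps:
q(L, v) = -100 + L
c = 125495 (c = 37379 + 88116 = 125495)
√(q(362, 240) + c) = √((-100 + 362) + 125495) = √(262 + 125495) = √125757 = 3*√13973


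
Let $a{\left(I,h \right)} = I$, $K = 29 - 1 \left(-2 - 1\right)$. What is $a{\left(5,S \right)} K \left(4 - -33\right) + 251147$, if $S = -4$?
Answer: $257067$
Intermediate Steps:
$K = 32$ ($K = 29 - 1 \left(-3\right) = 29 - -3 = 29 + 3 = 32$)
$a{\left(5,S \right)} K \left(4 - -33\right) + 251147 = 5 \cdot 32 \left(4 - -33\right) + 251147 = 160 \left(4 + 33\right) + 251147 = 160 \cdot 37 + 251147 = 5920 + 251147 = 257067$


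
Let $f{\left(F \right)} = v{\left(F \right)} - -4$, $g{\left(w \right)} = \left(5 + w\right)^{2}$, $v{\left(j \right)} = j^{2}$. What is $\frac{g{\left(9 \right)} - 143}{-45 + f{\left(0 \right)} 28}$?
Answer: $\frac{53}{67} \approx 0.79105$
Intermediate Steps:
$f{\left(F \right)} = 4 + F^{2}$ ($f{\left(F \right)} = F^{2} - -4 = F^{2} + 4 = 4 + F^{2}$)
$\frac{g{\left(9 \right)} - 143}{-45 + f{\left(0 \right)} 28} = \frac{\left(5 + 9\right)^{2} - 143}{-45 + \left(4 + 0^{2}\right) 28} = \frac{14^{2} - 143}{-45 + \left(4 + 0\right) 28} = \frac{196 - 143}{-45 + 4 \cdot 28} = \frac{53}{-45 + 112} = \frac{53}{67}$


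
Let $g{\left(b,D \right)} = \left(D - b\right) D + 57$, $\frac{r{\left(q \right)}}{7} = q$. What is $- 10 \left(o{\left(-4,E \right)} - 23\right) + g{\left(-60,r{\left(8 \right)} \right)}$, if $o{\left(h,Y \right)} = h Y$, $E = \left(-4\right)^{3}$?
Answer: $4223$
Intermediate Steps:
$E = -64$
$r{\left(q \right)} = 7 q$
$g{\left(b,D \right)} = 57 + D \left(D - b\right)$ ($g{\left(b,D \right)} = D \left(D - b\right) + 57 = 57 + D \left(D - b\right)$)
$o{\left(h,Y \right)} = Y h$
$- 10 \left(o{\left(-4,E \right)} - 23\right) + g{\left(-60,r{\left(8 \right)} \right)} = - 10 \left(\left(-64\right) \left(-4\right) - 23\right) + \left(57 + \left(7 \cdot 8\right)^{2} - 7 \cdot 8 \left(-60\right)\right) = - 10 \left(256 - 23\right) + \left(57 + 56^{2} - 56 \left(-60\right)\right) = \left(-10\right) 233 + \left(57 + 3136 + 3360\right) = -2330 + 6553 = 4223$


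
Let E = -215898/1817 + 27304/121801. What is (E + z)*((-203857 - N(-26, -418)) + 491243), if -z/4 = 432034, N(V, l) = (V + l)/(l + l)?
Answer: -22973363966073147142446/46254295153 ≈ -4.9668e+11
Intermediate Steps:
N(V, l) = (V + l)/(2*l) (N(V, l) = (V + l)/((2*l)) = (V + l)*(1/(2*l)) = (V + l)/(2*l))
z = -1728136 (z = -4*432034 = -1728136)
E = -26246980930/221312417 (E = -215898*1/1817 + 27304*(1/121801) = -215898/1817 + 27304/121801 = -26246980930/221312417 ≈ -118.60)
(E + z)*((-203857 - N(-26, -418)) + 491243) = (-26246980930/221312417 - 1728136)*((-203857 - (-26 - 418)/(2*(-418))) + 491243) = -382484202045642*((-203857 - (-1)*(-444)/(2*418)) + 491243)/221312417 = -382484202045642*((-203857 - 1*111/209) + 491243)/221312417 = -382484202045642*((-203857 - 111/209) + 491243)/221312417 = -382484202045642*(-42606224/209 + 491243)/221312417 = -382484202045642/221312417*60063563/209 = -22973363966073147142446/46254295153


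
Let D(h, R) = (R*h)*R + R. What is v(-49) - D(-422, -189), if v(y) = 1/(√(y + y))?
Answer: 15074451 - I*√2/14 ≈ 1.5074e+7 - 0.10102*I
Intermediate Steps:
D(h, R) = R + h*R² (D(h, R) = h*R² + R = R + h*R²)
v(y) = √2/(2*√y) (v(y) = 1/(√(2*y)) = 1/(√2*√y) = √2/(2*√y))
v(-49) - D(-422, -189) = √2/(2*√(-49)) - (-189)*(1 - 189*(-422)) = √2*(-I/7)/2 - (-189)*(1 + 79758) = -I*√2/14 - (-189)*79759 = -I*√2/14 - 1*(-15074451) = -I*√2/14 + 15074451 = 15074451 - I*√2/14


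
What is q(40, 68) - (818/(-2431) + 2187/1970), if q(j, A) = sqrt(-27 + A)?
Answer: -3705137/4789070 + sqrt(41) ≈ 5.6295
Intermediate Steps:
q(40, 68) - (818/(-2431) + 2187/1970) = sqrt(-27 + 68) - (818/(-2431) + 2187/1970) = sqrt(41) - (818*(-1/2431) + 2187*(1/1970)) = sqrt(41) - (-818/2431 + 2187/1970) = sqrt(41) - 1*3705137/4789070 = sqrt(41) - 3705137/4789070 = -3705137/4789070 + sqrt(41)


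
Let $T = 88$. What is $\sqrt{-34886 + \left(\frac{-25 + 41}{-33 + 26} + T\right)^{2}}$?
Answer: $\frac{i \sqrt{1349414}}{7} \approx 165.95 i$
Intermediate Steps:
$\sqrt{-34886 + \left(\frac{-25 + 41}{-33 + 26} + T\right)^{2}} = \sqrt{-34886 + \left(\frac{-25 + 41}{-33 + 26} + 88\right)^{2}} = \sqrt{-34886 + \left(\frac{16}{-7} + 88\right)^{2}} = \sqrt{-34886 + \left(16 \left(- \frac{1}{7}\right) + 88\right)^{2}} = \sqrt{-34886 + \left(- \frac{16}{7} + 88\right)^{2}} = \sqrt{-34886 + \left(\frac{600}{7}\right)^{2}} = \sqrt{-34886 + \frac{360000}{49}} = \sqrt{- \frac{1349414}{49}} = \frac{i \sqrt{1349414}}{7}$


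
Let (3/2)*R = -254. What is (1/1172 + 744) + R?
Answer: 2020531/3516 ≈ 574.67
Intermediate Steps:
R = -508/3 (R = (⅔)*(-254) = -508/3 ≈ -169.33)
(1/1172 + 744) + R = (1/1172 + 744) - 508/3 = 871969/1172 - 508/3 = 2020531/3516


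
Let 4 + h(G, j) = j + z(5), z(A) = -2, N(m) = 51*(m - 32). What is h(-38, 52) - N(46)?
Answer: -668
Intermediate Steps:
N(m) = -1632 + 51*m (N(m) = 51*(-32 + m) = -1632 + 51*m)
h(G, j) = -6 + j (h(G, j) = -4 + (j - 2) = -4 + (-2 + j) = -6 + j)
h(-38, 52) - N(46) = (-6 + 52) - (-1632 + 51*46) = 46 - (-1632 + 2346) = 46 - 1*714 = 46 - 714 = -668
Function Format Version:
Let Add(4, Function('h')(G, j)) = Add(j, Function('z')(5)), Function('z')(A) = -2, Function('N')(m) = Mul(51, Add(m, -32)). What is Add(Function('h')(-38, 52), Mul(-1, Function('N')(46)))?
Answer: -668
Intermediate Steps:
Function('N')(m) = Add(-1632, Mul(51, m)) (Function('N')(m) = Mul(51, Add(-32, m)) = Add(-1632, Mul(51, m)))
Function('h')(G, j) = Add(-6, j) (Function('h')(G, j) = Add(-4, Add(j, -2)) = Add(-4, Add(-2, j)) = Add(-6, j))
Add(Function('h')(-38, 52), Mul(-1, Function('N')(46))) = Add(Add(-6, 52), Mul(-1, Add(-1632, Mul(51, 46)))) = Add(46, Mul(-1, Add(-1632, 2346))) = Add(46, Mul(-1, 714)) = Add(46, -714) = -668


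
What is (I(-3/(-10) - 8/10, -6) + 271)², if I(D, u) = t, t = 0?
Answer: 73441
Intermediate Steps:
I(D, u) = 0
(I(-3/(-10) - 8/10, -6) + 271)² = (0 + 271)² = 271² = 73441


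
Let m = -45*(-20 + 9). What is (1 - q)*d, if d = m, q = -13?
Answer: 6930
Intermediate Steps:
m = 495 (m = -45*(-11) = 495)
d = 495
(1 - q)*d = (1 - 1*(-13))*495 = (1 + 13)*495 = 14*495 = 6930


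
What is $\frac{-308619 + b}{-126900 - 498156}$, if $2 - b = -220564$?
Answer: $\frac{29351}{208352} \approx 0.14087$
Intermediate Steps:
$b = 220566$ ($b = 2 - -220564 = 2 + 220564 = 220566$)
$\frac{-308619 + b}{-126900 - 498156} = \frac{-308619 + 220566}{-126900 - 498156} = - \frac{88053}{-625056} = \left(-88053\right) \left(- \frac{1}{625056}\right) = \frac{29351}{208352}$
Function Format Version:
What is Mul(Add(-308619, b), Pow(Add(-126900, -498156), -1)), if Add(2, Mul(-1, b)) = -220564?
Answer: Rational(29351, 208352) ≈ 0.14087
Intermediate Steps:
b = 220566 (b = Add(2, Mul(-1, -220564)) = Add(2, 220564) = 220566)
Mul(Add(-308619, b), Pow(Add(-126900, -498156), -1)) = Mul(Add(-308619, 220566), Pow(Add(-126900, -498156), -1)) = Mul(-88053, Pow(-625056, -1)) = Mul(-88053, Rational(-1, 625056)) = Rational(29351, 208352)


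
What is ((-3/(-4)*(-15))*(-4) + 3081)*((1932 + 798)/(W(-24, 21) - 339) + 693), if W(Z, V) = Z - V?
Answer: 68611011/32 ≈ 2.1441e+6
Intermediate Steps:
((-3/(-4)*(-15))*(-4) + 3081)*((1932 + 798)/(W(-24, 21) - 339) + 693) = ((-3/(-4)*(-15))*(-4) + 3081)*((1932 + 798)/((-24 - 1*21) - 339) + 693) = ((-3*(-¼)*(-15))*(-4) + 3081)*(2730/((-24 - 21) - 339) + 693) = (((¾)*(-15))*(-4) + 3081)*(2730/(-45 - 339) + 693) = (-45/4*(-4) + 3081)*(2730/(-384) + 693) = (45 + 3081)*(2730*(-1/384) + 693) = 3126*(-455/64 + 693) = 3126*(43897/64) = 68611011/32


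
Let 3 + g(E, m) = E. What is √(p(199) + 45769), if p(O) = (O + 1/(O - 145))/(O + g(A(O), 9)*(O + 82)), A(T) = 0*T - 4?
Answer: √2897076107523/7956 ≈ 213.94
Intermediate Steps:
A(T) = -4 (A(T) = 0 - 4 = -4)
g(E, m) = -3 + E
p(O) = (O + 1/(-145 + O))/(-574 - 6*O) (p(O) = (O + 1/(O - 145))/(O + (-3 - 4)*(O + 82)) = (O + 1/(-145 + O))/(O - 7*(82 + O)) = (O + 1/(-145 + O))/(O + (-574 - 7*O)) = (O + 1/(-145 + O))/(-574 - 6*O))
√(p(199) + 45769) = √((1 + 199² - 145*199)/(2*(41615 - 3*199² + 148*199)) + 45769) = √((1 + 39601 - 28855)/(2*(41615 - 3*39601 + 29452)) + 45769) = √((½)*10747/(41615 - 118803 + 29452) + 45769) = √((½)*10747/(-47736) + 45769) = √((½)*(-1/47736)*10747 + 45769) = √(-10747/95472 + 45769) = √(4369647221/95472) = √2897076107523/7956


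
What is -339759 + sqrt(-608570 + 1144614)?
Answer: -339759 + 2*sqrt(134011) ≈ -3.3903e+5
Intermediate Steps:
-339759 + sqrt(-608570 + 1144614) = -339759 + sqrt(536044) = -339759 + 2*sqrt(134011)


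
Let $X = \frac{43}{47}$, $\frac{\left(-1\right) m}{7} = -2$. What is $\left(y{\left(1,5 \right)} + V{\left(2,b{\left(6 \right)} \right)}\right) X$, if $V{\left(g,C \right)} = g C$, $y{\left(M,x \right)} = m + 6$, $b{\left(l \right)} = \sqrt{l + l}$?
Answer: $\frac{860}{47} + \frac{172 \sqrt{3}}{47} \approx 24.636$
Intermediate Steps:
$m = 14$ ($m = \left(-7\right) \left(-2\right) = 14$)
$b{\left(l \right)} = \sqrt{2} \sqrt{l}$ ($b{\left(l \right)} = \sqrt{2 l} = \sqrt{2} \sqrt{l}$)
$y{\left(M,x \right)} = 20$ ($y{\left(M,x \right)} = 14 + 6 = 20$)
$X = \frac{43}{47}$ ($X = 43 \cdot \frac{1}{47} = \frac{43}{47} \approx 0.91489$)
$V{\left(g,C \right)} = C g$
$\left(y{\left(1,5 \right)} + V{\left(2,b{\left(6 \right)} \right)}\right) X = \left(20 + \sqrt{2} \sqrt{6} \cdot 2\right) \frac{43}{47} = \left(20 + 2 \sqrt{3} \cdot 2\right) \frac{43}{47} = \left(20 + 4 \sqrt{3}\right) \frac{43}{47} = \frac{860}{47} + \frac{172 \sqrt{3}}{47}$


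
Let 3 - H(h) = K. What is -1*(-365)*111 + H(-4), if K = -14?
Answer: 40532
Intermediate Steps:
H(h) = 17 (H(h) = 3 - 1*(-14) = 3 + 14 = 17)
-1*(-365)*111 + H(-4) = -1*(-365)*111 + 17 = 365*111 + 17 = 40515 + 17 = 40532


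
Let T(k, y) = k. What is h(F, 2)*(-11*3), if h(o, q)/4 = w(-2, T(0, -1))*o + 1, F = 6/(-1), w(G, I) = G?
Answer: -1716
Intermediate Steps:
F = -6 (F = 6*(-1) = -6)
h(o, q) = 4 - 8*o (h(o, q) = 4*(-2*o + 1) = 4*(1 - 2*o) = 4 - 8*o)
h(F, 2)*(-11*3) = (4 - 8*(-6))*(-11*3) = (4 + 48)*(-33) = 52*(-33) = -1716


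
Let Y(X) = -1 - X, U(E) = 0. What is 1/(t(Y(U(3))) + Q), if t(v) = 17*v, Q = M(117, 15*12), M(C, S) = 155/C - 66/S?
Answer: -1170/18769 ≈ -0.062337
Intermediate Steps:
M(C, S) = -66/S + 155/C
Q = 1121/1170 (Q = -66/(15*12) + 155/117 = -66/180 + 155*(1/117) = -66*1/180 + 155/117 = -11/30 + 155/117 = 1121/1170 ≈ 0.95812)
1/(t(Y(U(3))) + Q) = 1/(17*(-1 - 1*0) + 1121/1170) = 1/(17*(-1 + 0) + 1121/1170) = 1/(17*(-1) + 1121/1170) = 1/(-17 + 1121/1170) = 1/(-18769/1170) = -1170/18769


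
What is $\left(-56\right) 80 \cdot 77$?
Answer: $-344960$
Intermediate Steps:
$\left(-56\right) 80 \cdot 77 = \left(-4480\right) 77 = -344960$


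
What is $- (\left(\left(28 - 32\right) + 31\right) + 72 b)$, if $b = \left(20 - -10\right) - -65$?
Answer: $-6867$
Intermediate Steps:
$b = 95$ ($b = \left(20 + 10\right) + 65 = 30 + 65 = 95$)
$- (\left(\left(28 - 32\right) + 31\right) + 72 b) = - (\left(\left(28 - 32\right) + 31\right) + 72 \cdot 95) = - (\left(-4 + 31\right) + 6840) = - (27 + 6840) = \left(-1\right) 6867 = -6867$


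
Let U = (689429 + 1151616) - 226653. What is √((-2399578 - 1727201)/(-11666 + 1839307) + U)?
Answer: √5392500246764389013/1827641 ≈ 1270.6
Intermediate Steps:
U = 1614392 (U = 1841045 - 226653 = 1614392)
√((-2399578 - 1727201)/(-11666 + 1839307) + U) = √((-2399578 - 1727201)/(-11666 + 1839307) + 1614392) = √(-4126779/1827641 + 1614392) = √(2950524882493/1827641) = √5392500246764389013/1827641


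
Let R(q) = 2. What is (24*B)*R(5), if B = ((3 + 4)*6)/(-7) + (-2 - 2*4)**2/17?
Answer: -96/17 ≈ -5.6471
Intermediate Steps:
B = -2/17 (B = (7*6)*(-1/7) + (-2 - 8)**2*(1/17) = 42*(-1/7) + (-10)**2*(1/17) = -6 + 100*(1/17) = -6 + 100/17 = -2/17 ≈ -0.11765)
(24*B)*R(5) = (24*(-2/17))*2 = -48/17*2 = -96/17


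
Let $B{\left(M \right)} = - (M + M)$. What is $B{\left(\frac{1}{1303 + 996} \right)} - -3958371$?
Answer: $\frac{9100294927}{2299} \approx 3.9584 \cdot 10^{6}$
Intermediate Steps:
$B{\left(M \right)} = - 2 M$
$B{\left(\frac{1}{1303 + 996} \right)} - -3958371 = - \frac{2}{1303 + 996} - -3958371 = - \frac{2}{2299} + 3958371 = \frac{9100294927}{2299}$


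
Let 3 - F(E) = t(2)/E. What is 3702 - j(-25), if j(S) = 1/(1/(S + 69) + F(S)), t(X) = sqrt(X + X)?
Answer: 12633826/3413 ≈ 3701.7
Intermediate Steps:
t(X) = sqrt(2)*sqrt(X) (t(X) = sqrt(2*X) = sqrt(2)*sqrt(X))
F(E) = 3 - 2/E (F(E) = 3 - sqrt(2)*sqrt(2)/E = 3 - 2/E)
j(S) = 1/(3 + 1/(69 + S) - 2/S) (j(S) = 1/(1/(S + 69) + (3 - 2/S)) = 1/(1/(69 + S) + (3 - 2/S)) = 1/(3 + 1/(69 + S) - 2/S))
3702 - j(-25) = 3702 - (-25)*(69 - 25)/(-138 + 3*(-25)**2 + 206*(-25)) = 3702 - (-25)*44/(-138 + 3*625 - 5150) = 3702 - (-25)*44/(-138 + 1875 - 5150) = 3702 - (-25)*44/(-3413) = 3702 - (-25)*(-1)*44/3413 = 3702 - 1*1100/3413 = 3702 - 1100/3413 = 12633826/3413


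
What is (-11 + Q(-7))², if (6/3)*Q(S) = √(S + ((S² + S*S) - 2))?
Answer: (22 - √89)²/4 ≈ 39.476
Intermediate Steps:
Q(S) = √(-2 + S + 2*S²)/2 (Q(S) = √(S + ((S² + S*S) - 2))/2 = √(S + ((S² + S²) - 2))/2 = √(S + (2*S² - 2))/2 = √(S + (-2 + 2*S²))/2 = √(-2 + S + 2*S²)/2)
(-11 + Q(-7))² = (-11 + √(-2 - 7 + 2*(-7)²)/2)² = (-11 + √(-2 - 7 + 2*49)/2)² = (-11 + √(-2 - 7 + 98)/2)² = (-11 + √89/2)²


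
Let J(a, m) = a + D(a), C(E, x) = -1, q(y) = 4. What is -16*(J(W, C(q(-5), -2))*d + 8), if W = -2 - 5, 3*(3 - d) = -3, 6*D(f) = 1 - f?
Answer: 704/3 ≈ 234.67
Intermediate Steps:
D(f) = ⅙ - f/6 (D(f) = (1 - f)/6 = ⅙ - f/6)
d = 4 (d = 3 - ⅓*(-3) = 3 + 1 = 4)
W = -7
J(a, m) = ⅙ + 5*a/6 (J(a, m) = a + (⅙ - a/6) = ⅙ + 5*a/6)
-16*(J(W, C(q(-5), -2))*d + 8) = -16*((⅙ + (⅚)*(-7))*4 + 8) = -16*((⅙ - 35/6)*4 + 8) = -16*(-17/3*4 + 8) = -16*(-68/3 + 8) = -16*(-44/3) = 704/3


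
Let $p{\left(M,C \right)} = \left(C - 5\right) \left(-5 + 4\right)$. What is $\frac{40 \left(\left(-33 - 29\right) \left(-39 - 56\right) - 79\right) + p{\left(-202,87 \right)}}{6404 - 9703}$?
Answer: $- \frac{232358}{3299} \approx -70.433$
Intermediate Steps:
$p{\left(M,C \right)} = 5 - C$ ($p{\left(M,C \right)} = \left(-5 + C\right) \left(-1\right) = 5 - C$)
$\frac{40 \left(\left(-33 - 29\right) \left(-39 - 56\right) - 79\right) + p{\left(-202,87 \right)}}{6404 - 9703} = \frac{40 \left(\left(-33 - 29\right) \left(-39 - 56\right) - 79\right) + \left(5 - 87\right)}{6404 - 9703} = \frac{40 \left(\left(-62\right) \left(-95\right) - 79\right) + \left(5 - 87\right)}{-3299} = \left(40 \left(5890 - 79\right) - 82\right) \left(- \frac{1}{3299}\right) = \left(40 \cdot 5811 - 82\right) \left(- \frac{1}{3299}\right) = \left(232440 - 82\right) \left(- \frac{1}{3299}\right) = 232358 \left(- \frac{1}{3299}\right) = - \frac{232358}{3299}$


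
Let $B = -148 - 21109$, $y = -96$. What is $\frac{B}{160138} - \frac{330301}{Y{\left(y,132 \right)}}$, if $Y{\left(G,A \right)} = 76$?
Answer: $- \frac{911988915}{209836} \approx -4346.2$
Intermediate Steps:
$B = -21257$ ($B = -148 - 21109 = -21257$)
$\frac{B}{160138} - \frac{330301}{Y{\left(y,132 \right)}} = - \frac{21257}{160138} - \frac{330301}{76} = \left(-21257\right) \frac{1}{160138} - \frac{330301}{76} = - \frac{733}{5522} - \frac{330301}{76} = - \frac{911988915}{209836}$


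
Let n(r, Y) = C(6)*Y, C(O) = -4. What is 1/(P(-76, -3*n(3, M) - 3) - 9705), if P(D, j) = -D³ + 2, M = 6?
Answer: 1/429273 ≈ 2.3295e-6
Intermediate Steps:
n(r, Y) = -4*Y
P(D, j) = 2 - D³
1/(P(-76, -3*n(3, M) - 3) - 9705) = 1/((2 - 1*(-76)³) - 9705) = 1/((2 - 1*(-438976)) - 9705) = 1/((2 + 438976) - 9705) = 1/(438978 - 9705) = 1/429273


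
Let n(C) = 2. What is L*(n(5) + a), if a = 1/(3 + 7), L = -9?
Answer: -189/10 ≈ -18.900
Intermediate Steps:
a = 1/10 ≈ 0.10000
L*(n(5) + a) = -9*(2 + 1/10) = -9*21/10 = -189/10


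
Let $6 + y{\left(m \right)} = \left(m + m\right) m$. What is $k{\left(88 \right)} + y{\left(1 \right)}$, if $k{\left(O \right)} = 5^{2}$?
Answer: $21$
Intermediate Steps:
$y{\left(m \right)} = -6 + 2 m^{2}$ ($y{\left(m \right)} = -6 + \left(m + m\right) m = -6 + 2 m m = -6 + 2 m^{2}$)
$k{\left(O \right)} = 25$
$k{\left(88 \right)} + y{\left(1 \right)} = 25 - \left(6 - 2 \cdot 1^{2}\right) = 25 + \left(-6 + 2 \cdot 1\right) = 25 + \left(-6 + 2\right) = 25 - 4 = 21$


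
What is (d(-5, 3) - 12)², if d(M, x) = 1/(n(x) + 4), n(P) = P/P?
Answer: 3481/25 ≈ 139.24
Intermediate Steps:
n(P) = 1
d(M, x) = ⅕ (d(M, x) = 1/(1 + 4) = 1/5 = ⅕)
(d(-5, 3) - 12)² = (⅕ - 12)² = (-59/5)² = 3481/25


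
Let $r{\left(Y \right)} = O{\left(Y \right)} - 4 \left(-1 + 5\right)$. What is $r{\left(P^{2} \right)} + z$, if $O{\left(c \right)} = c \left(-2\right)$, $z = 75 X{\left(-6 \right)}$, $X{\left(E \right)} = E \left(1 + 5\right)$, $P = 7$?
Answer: $-2814$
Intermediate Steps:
$X{\left(E \right)} = 6 E$ ($X{\left(E \right)} = E 6 = 6 E$)
$z = -2700$ ($z = 75 \cdot 6 \left(-6\right) = 75 \left(-36\right) = -2700$)
$O{\left(c \right)} = - 2 c$
$r{\left(Y \right)} = -16 - 2 Y$ ($r{\left(Y \right)} = - 2 Y - 4 \left(-1 + 5\right) = - 2 Y - 16 = -16 - 2 Y$)
$r{\left(P^{2} \right)} + z = \left(-16 - 2 \cdot 7^{2}\right) - 2700 = \left(-16 - 98\right) - 2700 = -114 - 2700 = -2814$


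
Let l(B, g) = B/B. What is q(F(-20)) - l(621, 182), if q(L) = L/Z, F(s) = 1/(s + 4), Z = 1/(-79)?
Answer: 63/16 ≈ 3.9375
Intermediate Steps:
Z = -1/79 ≈ -0.012658
F(s) = 1/(4 + s)
l(B, g) = 1
q(L) = -79*L (q(L) = L/(-1/79) = L*(-79) = -79*L)
q(F(-20)) - l(621, 182) = -79/(4 - 20) - 1*1 = -79/(-16) - 1 = -79*(-1/16) - 1 = 79/16 - 1 = 63/16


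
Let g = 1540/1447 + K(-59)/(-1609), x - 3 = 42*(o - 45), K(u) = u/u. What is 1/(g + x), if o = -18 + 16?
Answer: -2328223/4586451120 ≈ -0.00050763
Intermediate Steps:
K(u) = 1
o = -2
x = -1971 (x = 3 + 42*(-2 - 45) = 3 + 42*(-47) = 3 - 1974 = -1971)
g = 2476413/2328223 (g = 1540/1447 + 1/(-1609) = 1540*(1/1447) + 1*(-1/1609) = 1540/1447 - 1/1609 = 2476413/2328223 ≈ 1.0637)
1/(g + x) = 1/(2476413/2328223 - 1971) = 1/(-4586451120/2328223) = -2328223/4586451120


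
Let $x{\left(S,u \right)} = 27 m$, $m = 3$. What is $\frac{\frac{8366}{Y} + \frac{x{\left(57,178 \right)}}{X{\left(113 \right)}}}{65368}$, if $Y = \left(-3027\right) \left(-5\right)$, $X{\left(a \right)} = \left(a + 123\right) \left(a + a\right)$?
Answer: $\frac{447434911}{52767687852480} \approx 8.4793 \cdot 10^{-6}$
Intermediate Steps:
$x{\left(S,u \right)} = 81$ ($x{\left(S,u \right)} = 27 \cdot 3 = 81$)
$X{\left(a \right)} = 2 a \left(123 + a\right)$ ($X{\left(a \right)} = \left(123 + a\right) 2 a = 2 a \left(123 + a\right)$)
$Y = 15135$
$\frac{\frac{8366}{Y} + \frac{x{\left(57,178 \right)}}{X{\left(113 \right)}}}{65368} = \frac{\frac{8366}{15135} + \frac{81}{2 \cdot 113 \left(123 + 113\right)}}{65368} = \left(8366 \cdot \frac{1}{15135} + \frac{81}{2 \cdot 113 \cdot 236}\right) \frac{1}{65368} = \left(\frac{8366}{15135} + \frac{81}{53336}\right) \frac{1}{65368} = \frac{447434911}{807240360} \cdot \frac{1}{65368} = \frac{447434911}{52767687852480}$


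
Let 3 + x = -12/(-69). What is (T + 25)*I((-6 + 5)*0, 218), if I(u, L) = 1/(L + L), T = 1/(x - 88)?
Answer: 26101/455402 ≈ 0.057314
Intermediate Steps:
x = -65/23 (x = -3 - 12/(-69) = -3 - 12*(-1/69) = -3 + 4/23 = -65/23 ≈ -2.8261)
T = -23/2089 (T = 1/(-65/23 - 88) = 1/(-2089/23) = -23/2089 ≈ -0.011010)
I(u, L) = 1/(2*L)
(T + 25)*I((-6 + 5)*0, 218) = (-23/2089 + 25)*((½)/218) = 52202*((½)*(1/218))/2089 = (52202/2089)*(1/436) = 26101/455402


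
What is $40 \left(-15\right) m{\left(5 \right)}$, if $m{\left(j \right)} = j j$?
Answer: $-15000$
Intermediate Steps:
$m{\left(j \right)} = j^{2}$
$40 \left(-15\right) m{\left(5 \right)} = 40 \left(-15\right) 5^{2} = \left(-600\right) 25 = -15000$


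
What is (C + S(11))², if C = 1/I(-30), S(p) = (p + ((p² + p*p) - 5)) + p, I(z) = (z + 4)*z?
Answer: 40812484441/608400 ≈ 67082.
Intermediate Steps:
I(z) = z*(4 + z) (I(z) = (4 + z)*z = z*(4 + z))
S(p) = -5 + 2*p + 2*p² (S(p) = (p + ((p² + p²) - 5)) + p = (p + (2*p² - 5)) + p = (p + (-5 + 2*p²)) + p = (-5 + p + 2*p²) + p = -5 + 2*p + 2*p²)
C = 1/780 (C = 1/(-30*(4 - 30)) = 1/(-30*(-26)) = 1/780 ≈ 0.0012821)
(C + S(11))² = (1/780 + (-5 + 2*11 + 2*11²))² = (1/780 + (-5 + 22 + 2*121))² = (1/780 + (-5 + 22 + 242))² = (1/780 + 259)² = (202021/780)² = 40812484441/608400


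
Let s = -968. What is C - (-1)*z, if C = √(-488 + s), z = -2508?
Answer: -2508 + 4*I*√91 ≈ -2508.0 + 38.158*I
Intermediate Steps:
C = 4*I*√91 (C = √(-488 - 968) = √(-1456) = 4*I*√91 ≈ 38.158*I)
C - (-1)*z = 4*I*√91 - (-1)*(-2508) = 4*I*√91 - 1*2508 = 4*I*√91 - 2508 = -2508 + 4*I*√91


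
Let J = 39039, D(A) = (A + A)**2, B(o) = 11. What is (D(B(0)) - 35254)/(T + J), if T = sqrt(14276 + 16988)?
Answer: -1357386030/1524012257 + 139080*sqrt(1954)/1524012257 ≈ -0.88663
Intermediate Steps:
D(A) = 4*A**2 (D(A) = (2*A)**2 = 4*A**2)
T = 4*sqrt(1954) (T = sqrt(31264) = 4*sqrt(1954) ≈ 176.82)
(D(B(0)) - 35254)/(T + J) = (4*11**2 - 35254)/(4*sqrt(1954) + 39039) = (4*121 - 35254)/(39039 + 4*sqrt(1954)) = (484 - 35254)/(39039 + 4*sqrt(1954)) = -34770/(39039 + 4*sqrt(1954))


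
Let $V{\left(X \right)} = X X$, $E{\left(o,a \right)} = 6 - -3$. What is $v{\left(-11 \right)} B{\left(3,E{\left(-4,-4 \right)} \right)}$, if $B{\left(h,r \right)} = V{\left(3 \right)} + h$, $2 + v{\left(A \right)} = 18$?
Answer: $192$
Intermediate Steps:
$v{\left(A \right)} = 16$ ($v{\left(A \right)} = -2 + 18 = 16$)
$E{\left(o,a \right)} = 9$ ($E{\left(o,a \right)} = 6 + 3 = 9$)
$V{\left(X \right)} = X^{2}$
$B{\left(h,r \right)} = 9 + h$ ($B{\left(h,r \right)} = 3^{2} + h = 9 + h$)
$v{\left(-11 \right)} B{\left(3,E{\left(-4,-4 \right)} \right)} = 16 \left(9 + 3\right) = 16 \cdot 12 = 192$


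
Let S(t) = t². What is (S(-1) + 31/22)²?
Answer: 2809/484 ≈ 5.8037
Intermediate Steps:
(S(-1) + 31/22)² = ((-1)² + 31/22)² = (1 + 31*(1/22))² = (1 + 31/22)² = (53/22)² = 2809/484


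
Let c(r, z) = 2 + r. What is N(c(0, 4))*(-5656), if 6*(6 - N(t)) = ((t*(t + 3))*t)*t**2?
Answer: 124432/3 ≈ 41477.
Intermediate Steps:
N(t) = 6 - t**4*(3 + t)/6 (N(t) = 6 - (t*(t + 3))*t*t**2/6 = 6 - (t*(3 + t))*t*t**2/6 = 6 - t**2*(3 + t)*t**2/6 = 6 - t**4*(3 + t)/6)
N(c(0, 4))*(-5656) = (6 - (2 + 0)**4/2 - (2 + 0)**5/6)*(-5656) = (6 - 1/2*2**4 - 1/6*2**5)*(-5656) = (6 - 1/2*16 - 1/6*32)*(-5656) = (6 - 8 - 16/3)*(-5656) = -22/3*(-5656) = 124432/3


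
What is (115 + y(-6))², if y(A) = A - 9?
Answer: 10000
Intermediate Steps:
y(A) = -9 + A
(115 + y(-6))² = (115 + (-9 - 6))² = (115 - 15)² = 100² = 10000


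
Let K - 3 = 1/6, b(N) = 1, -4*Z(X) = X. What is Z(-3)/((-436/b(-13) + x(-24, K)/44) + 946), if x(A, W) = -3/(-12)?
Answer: 132/89761 ≈ 0.0014706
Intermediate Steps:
Z(X) = -X/4
K = 19/6 (K = 3 + 1/6 = 3 + ⅙ = 19/6 ≈ 3.1667)
x(A, W) = ¼ (x(A, W) = -3*(-1/12) = ¼)
Z(-3)/((-436/b(-13) + x(-24, K)/44) + 946) = (-¼*(-3))/((-436/1 + (¼)/44) + 946) = 3/(4*((-436*1 + (¼)*(1/44)) + 946)) = 3/(4*((-436 + 1/176) + 946)) = 3/(4*(-76735/176 + 946)) = 3/(4*(89761/176)) = (¾)*(176/89761) = 132/89761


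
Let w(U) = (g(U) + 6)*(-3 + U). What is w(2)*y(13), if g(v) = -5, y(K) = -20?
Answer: 20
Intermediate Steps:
w(U) = -3 + U (w(U) = (-5 + 6)*(-3 + U) = 1*(-3 + U) = -3 + U)
w(2)*y(13) = (-3 + 2)*(-20) = -1*(-20) = 20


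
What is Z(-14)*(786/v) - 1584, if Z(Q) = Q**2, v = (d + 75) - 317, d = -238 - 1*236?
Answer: -322050/179 ≈ -1799.2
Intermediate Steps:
d = -474 (d = -238 - 236 = -474)
v = -716 (v = (-474 + 75) - 317 = -399 - 317 = -716)
Z(-14)*(786/v) - 1584 = (-14)**2*(786/(-716)) - 1584 = 196*(786*(-1/716)) - 1584 = 196*(-393/358) - 1584 = -38514/179 - 1584 = -322050/179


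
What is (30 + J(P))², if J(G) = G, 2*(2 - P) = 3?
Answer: 3721/4 ≈ 930.25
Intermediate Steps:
P = ½ (P = 2 - ½*3 = 2 - 3/2 = ½ ≈ 0.50000)
(30 + J(P))² = (30 + ½)² = (61/2)² = 3721/4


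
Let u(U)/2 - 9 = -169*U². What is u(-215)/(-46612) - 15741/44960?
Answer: 175430689807/523918880 ≈ 334.84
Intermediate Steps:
u(U) = 18 - 338*U² (u(U) = 18 + 2*(-169*U²) = 18 - 338*U²)
u(-215)/(-46612) - 15741/44960 = (18 - 338*(-215)²)/(-46612) - 15741/44960 = (18 - 338*46225)*(-1/46612) - 15741*1/44960 = (18 - 15624050)*(-1/46612) - 15741/44960 = -15624032*(-1/46612) - 15741/44960 = 3906008/11653 - 15741/44960 = 175430689807/523918880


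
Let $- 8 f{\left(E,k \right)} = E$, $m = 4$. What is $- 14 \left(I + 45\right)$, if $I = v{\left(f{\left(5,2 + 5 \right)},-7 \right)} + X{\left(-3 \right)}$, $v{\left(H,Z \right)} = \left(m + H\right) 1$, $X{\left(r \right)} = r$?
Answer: $- \frac{2541}{4} \approx -635.25$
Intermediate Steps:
$f{\left(E,k \right)} = - \frac{E}{8}$
$v{\left(H,Z \right)} = 4 + H$ ($v{\left(H,Z \right)} = \left(4 + H\right) 1 = 4 + H$)
$I = \frac{3}{8}$ ($I = \left(4 - \frac{5}{8}\right) - 3 = \frac{27}{8} - 3 = \frac{3}{8} \approx 0.375$)
$- 14 \left(I + 45\right) = - 14 \left(\frac{3}{8} + 45\right) = \left(-14\right) \frac{363}{8} = - \frac{2541}{4}$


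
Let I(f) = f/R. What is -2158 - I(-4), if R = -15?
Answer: -32374/15 ≈ -2158.3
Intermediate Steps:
I(f) = -f/15 (I(f) = f/(-15) = f*(-1/15) = -f/15)
-2158 - I(-4) = -2158 - (-1)*(-4)/15 = -2158 - 1*4/15 = -2158 - 4/15 = -32374/15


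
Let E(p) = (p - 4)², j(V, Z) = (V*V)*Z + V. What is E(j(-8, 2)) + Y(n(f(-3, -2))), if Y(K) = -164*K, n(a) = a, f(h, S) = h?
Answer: 13948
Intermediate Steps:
j(V, Z) = V + Z*V² (j(V, Z) = V²*Z + V = Z*V² + V = V + Z*V²)
E(p) = (-4 + p)²
E(j(-8, 2)) + Y(n(f(-3, -2))) = (-4 - 8*(1 - 8*2))² - 164*(-3) = (-4 - 8*(1 - 16))² + 492 = (-4 - 8*(-15))² + 492 = (-4 + 120)² + 492 = 116² + 492 = 13456 + 492 = 13948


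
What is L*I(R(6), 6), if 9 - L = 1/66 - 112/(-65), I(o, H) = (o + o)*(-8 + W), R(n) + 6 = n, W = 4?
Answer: 0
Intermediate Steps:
R(n) = -6 + n
I(o, H) = -8*o (I(o, H) = (o + o)*(-8 + 4) = (2*o)*(-4) = -8*o)
L = 31153/4290 (L = 9 - (1/66 - 112/(-65)) = 9 - (1*(1/66) - 112*(-1/65)) = 9 - (1/66 + 112/65) = 9 - 1*7457/4290 = 9 - 7457/4290 = 31153/4290 ≈ 7.2618)
L*I(R(6), 6) = 31153*(-8*(-6 + 6))/4290 = 31153*(-8*0)/4290 = (31153/4290)*0 = 0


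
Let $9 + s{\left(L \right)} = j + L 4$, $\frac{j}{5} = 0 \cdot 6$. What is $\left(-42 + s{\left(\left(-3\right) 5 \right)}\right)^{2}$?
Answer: $12321$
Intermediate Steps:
$j = 0$ ($j = 5 \cdot 0 \cdot 6 = 5 \cdot 0 = 0$)
$s{\left(L \right)} = -9 + 4 L$ ($s{\left(L \right)} = -9 + \left(0 + L 4\right) = -9 + \left(0 + 4 L\right) = -9 + 4 L$)
$\left(-42 + s{\left(\left(-3\right) 5 \right)}\right)^{2} = \left(-42 + \left(-9 + 4 \left(\left(-3\right) 5\right)\right)\right)^{2} = \left(-42 + \left(-9 + 4 \left(-15\right)\right)\right)^{2} = \left(-42 - 69\right)^{2} = \left(-111\right)^{2} = 12321$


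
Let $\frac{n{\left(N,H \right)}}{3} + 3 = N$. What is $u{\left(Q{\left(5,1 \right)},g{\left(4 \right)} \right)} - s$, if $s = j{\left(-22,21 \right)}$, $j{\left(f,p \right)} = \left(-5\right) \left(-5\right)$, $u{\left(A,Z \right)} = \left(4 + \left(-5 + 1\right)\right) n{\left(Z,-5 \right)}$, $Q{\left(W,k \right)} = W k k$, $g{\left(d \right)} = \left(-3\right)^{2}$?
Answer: $-25$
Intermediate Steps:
$g{\left(d \right)} = 9$
$Q{\left(W,k \right)} = W k^{2}$
$n{\left(N,H \right)} = -9 + 3 N$
$u{\left(A,Z \right)} = 0$ ($u{\left(A,Z \right)} = \left(4 + \left(-5 + 1\right)\right) \left(-9 + 3 Z\right) = \left(4 - 4\right) \left(-9 + 3 Z\right) = 0 \left(-9 + 3 Z\right) = 0$)
$j{\left(f,p \right)} = 25$
$s = 25$
$u{\left(Q{\left(5,1 \right)},g{\left(4 \right)} \right)} - s = 0 - 25 = -25$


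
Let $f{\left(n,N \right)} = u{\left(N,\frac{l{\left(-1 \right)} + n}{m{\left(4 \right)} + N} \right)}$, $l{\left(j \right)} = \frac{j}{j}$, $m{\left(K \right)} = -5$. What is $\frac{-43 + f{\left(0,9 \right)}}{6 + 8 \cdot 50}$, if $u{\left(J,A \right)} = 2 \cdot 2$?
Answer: $- \frac{39}{406} \approx -0.096059$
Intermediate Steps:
$l{\left(j \right)} = 1$
$u{\left(J,A \right)} = 4$
$f{\left(n,N \right)} = 4$
$\frac{-43 + f{\left(0,9 \right)}}{6 + 8 \cdot 50} = \frac{-43 + 4}{6 + 8 \cdot 50} = - \frac{39}{6 + 400} = - \frac{39}{406}$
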